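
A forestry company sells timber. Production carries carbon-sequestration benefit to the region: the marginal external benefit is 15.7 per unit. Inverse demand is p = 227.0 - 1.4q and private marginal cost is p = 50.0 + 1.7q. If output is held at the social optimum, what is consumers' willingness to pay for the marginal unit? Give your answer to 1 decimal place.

Social marginal cost = private MC − MEB = 34.3 + 1.7q.
Set SMC = demand: 34.3 + 1.7q = 227.0 - 1.4q → q* = 62.1613.
Consumer price on the demand curve at q*: 227.0 − 1.4×62.1613 = 139.9742.

P = 140.0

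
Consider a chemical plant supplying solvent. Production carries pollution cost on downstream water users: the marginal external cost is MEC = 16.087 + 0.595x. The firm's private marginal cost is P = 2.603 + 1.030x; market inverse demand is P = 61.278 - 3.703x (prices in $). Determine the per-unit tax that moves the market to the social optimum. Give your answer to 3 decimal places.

Social marginal cost = private MC + MEC = 18.690 + 1.625x.
Set SMC = demand: 18.690 + 1.625x = 61.278 - 3.703x → x* = 7.9932.
The Pigouvian tax equals MEC at x*: 16.087 + 0.595×7.9932 = 20.8430.

tax = $20.843 per unit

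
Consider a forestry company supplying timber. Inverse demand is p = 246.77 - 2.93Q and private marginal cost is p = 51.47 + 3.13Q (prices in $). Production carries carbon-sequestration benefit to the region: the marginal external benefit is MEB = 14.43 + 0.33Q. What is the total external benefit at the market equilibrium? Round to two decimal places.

Market equilibrium (private): 51.47 + 3.13Q = 246.77 - 2.93Q → Q_m = 32.2277.
Total external benefit = ∫₀^{Q_m} (14.43 + 0.33Q) dQ = 14.43×32.2277 + ½×0.33×32.2277² = 636.4188.

$636.42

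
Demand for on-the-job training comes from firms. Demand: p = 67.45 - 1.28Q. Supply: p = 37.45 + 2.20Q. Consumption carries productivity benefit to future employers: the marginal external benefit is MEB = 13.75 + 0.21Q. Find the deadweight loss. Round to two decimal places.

DWL = 37.02

Market equilibrium (private): 37.45 + 2.20Q = 67.45 - 1.28Q → Q_m = 8.6207.
Social marginal benefit = demand + MEB = 81.20 - 1.07Q.
Set SMB = MC: 81.20 - 1.07Q = 37.45 + 2.20Q → Q* = 13.3792.
Between Q* and Q_m the wedge SMB − MC runs linearly from 0 to MEB(Q_m), so the loss is a triangle.
DWL = ½ × 4.7585 × 15.5603 = 37.0218.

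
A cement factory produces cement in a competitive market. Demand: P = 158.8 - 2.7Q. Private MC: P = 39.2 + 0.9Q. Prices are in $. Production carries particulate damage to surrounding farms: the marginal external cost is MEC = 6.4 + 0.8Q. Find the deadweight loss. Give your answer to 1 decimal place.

Market equilibrium (private): 39.2 + 0.9Q = 158.8 - 2.7Q → Q_m = 33.2222.
Social marginal cost = private MC + MEC = 45.6 + 1.7Q.
Set SMC = demand: 45.6 + 1.7Q = 158.8 - 2.7Q → Q* = 25.7273.
Between Q* and Q_m the wedge SMC − demand runs linearly from 0 to MEC(Q_m), so the loss is a triangle.
DWL = ½ × 7.4949 × 32.9778 = 123.5827.

DWL = $123.6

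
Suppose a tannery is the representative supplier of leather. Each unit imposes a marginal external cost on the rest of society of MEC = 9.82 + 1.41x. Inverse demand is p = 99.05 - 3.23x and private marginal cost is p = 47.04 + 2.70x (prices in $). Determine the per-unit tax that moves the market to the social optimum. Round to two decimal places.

Social marginal cost = private MC + MEC = 56.86 + 4.11x.
Set SMC = demand: 56.86 + 4.11x = 99.05 - 3.23x → x* = 5.7480.
The Pigouvian tax equals MEC at x*: 9.82 + 1.41×5.7480 = 17.9247.

tax = $17.92 per unit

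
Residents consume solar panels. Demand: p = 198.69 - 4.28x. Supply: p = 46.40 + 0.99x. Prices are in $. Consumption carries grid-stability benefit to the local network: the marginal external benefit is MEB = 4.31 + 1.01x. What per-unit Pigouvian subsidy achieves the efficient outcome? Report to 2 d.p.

subsidy = $41.44 per unit

Social marginal benefit = demand + MEB = 203.00 - 3.27x.
Set SMB = MC: 203.00 - 3.27x = 46.40 + 0.99x → x* = 36.7606.
The Pigouvian subsidy equals MEB at x*: 4.31 + 1.01×36.7606 = 41.4382.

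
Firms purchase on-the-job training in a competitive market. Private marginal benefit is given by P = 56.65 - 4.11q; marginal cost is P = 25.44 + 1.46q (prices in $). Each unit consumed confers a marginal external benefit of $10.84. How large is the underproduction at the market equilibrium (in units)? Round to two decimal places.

1.95 units

Market equilibrium (private): 25.44 + 1.46q = 56.65 - 4.11q → q_m = 5.6032.
Social marginal benefit = demand + MEB = 67.49 - 4.11q.
Set SMB = MC: 67.49 - 4.11q = 25.44 + 1.46q → q* = 7.5494.
Gap = |5.6032 − 7.5494| = 1.9462.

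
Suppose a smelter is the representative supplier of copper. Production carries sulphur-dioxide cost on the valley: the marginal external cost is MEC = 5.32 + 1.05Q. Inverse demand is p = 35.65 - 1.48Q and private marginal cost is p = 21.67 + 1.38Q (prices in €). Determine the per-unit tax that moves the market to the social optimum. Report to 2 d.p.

Social marginal cost = private MC + MEC = 26.99 + 2.43Q.
Set SMC = demand: 26.99 + 2.43Q = 35.65 - 1.48Q → Q* = 2.2148.
The Pigouvian tax equals MEC at Q*: 5.32 + 1.05×2.2148 = 7.6455.

tax = €7.65 per unit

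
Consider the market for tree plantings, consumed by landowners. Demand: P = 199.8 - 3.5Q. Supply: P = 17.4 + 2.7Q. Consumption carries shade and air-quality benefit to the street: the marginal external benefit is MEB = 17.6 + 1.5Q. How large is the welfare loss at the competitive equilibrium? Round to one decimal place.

DWL = 405.4

Market equilibrium (private): 17.4 + 2.7Q = 199.8 - 3.5Q → Q_m = 29.4194.
Social marginal benefit = demand + MEB = 217.4 - 2.0Q.
Set SMB = MC: 217.4 - 2.0Q = 17.4 + 2.7Q → Q* = 42.5532.
The loss is the area between SMB and MC from Q* to Q_m; with linear curves that's a triangle of height MEB(Q_m).
DWL = ½ × 13.1338 × 61.7290 = 405.3682.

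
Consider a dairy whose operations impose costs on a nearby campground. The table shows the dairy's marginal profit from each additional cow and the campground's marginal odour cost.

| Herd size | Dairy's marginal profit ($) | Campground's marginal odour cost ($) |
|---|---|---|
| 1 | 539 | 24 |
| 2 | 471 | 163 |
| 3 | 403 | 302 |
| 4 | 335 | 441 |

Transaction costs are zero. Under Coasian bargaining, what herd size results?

Bargaining reaches the level where marginal profit last exceeds marginal odour cost.
That holds through level 3 (403 ≥ 302) but not at 4 (335 < 441).

3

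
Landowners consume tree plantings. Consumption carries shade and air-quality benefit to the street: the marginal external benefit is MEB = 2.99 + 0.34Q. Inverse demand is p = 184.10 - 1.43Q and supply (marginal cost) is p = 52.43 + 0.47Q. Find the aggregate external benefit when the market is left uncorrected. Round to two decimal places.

1023.63

Market equilibrium (private): 52.43 + 0.47Q = 184.10 - 1.43Q → Q_m = 69.3000.
Total external benefit = ∫₀^{Q_m} (2.99 + 0.34Q) dQ = 2.99×69.3000 + ½×0.34×69.3000² = 1023.6303.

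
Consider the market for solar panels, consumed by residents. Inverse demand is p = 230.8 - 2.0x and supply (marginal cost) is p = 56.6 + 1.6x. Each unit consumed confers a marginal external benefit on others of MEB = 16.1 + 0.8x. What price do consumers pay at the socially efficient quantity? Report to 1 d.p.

Social marginal benefit = demand + MEB = 246.9 - 1.2x.
Set SMB = MC: 246.9 - 1.2x = 56.6 + 1.6x → x* = 67.9643.
Consumer price on the demand curve at x*: 230.8 − 2.0×67.9643 = 94.8714.

P = 94.9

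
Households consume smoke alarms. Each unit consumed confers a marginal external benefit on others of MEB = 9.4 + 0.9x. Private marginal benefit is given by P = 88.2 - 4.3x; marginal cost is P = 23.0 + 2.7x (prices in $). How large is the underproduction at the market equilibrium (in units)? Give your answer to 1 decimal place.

Market equilibrium (private): 23.0 + 2.7x = 88.2 - 4.3x → x_m = 9.3143.
Social marginal benefit = demand + MEB = 97.6 - 3.4x.
Set SMB = MC: 97.6 - 3.4x = 23.0 + 2.7x → x* = 12.2295.
Gap = |9.3143 − 12.2295| = 2.9152.

2.9 units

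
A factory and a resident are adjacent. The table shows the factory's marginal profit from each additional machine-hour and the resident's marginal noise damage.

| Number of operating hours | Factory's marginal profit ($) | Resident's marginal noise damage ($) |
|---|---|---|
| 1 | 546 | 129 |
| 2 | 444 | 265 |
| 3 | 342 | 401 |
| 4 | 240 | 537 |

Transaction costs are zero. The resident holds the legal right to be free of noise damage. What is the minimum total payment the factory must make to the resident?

Efficient level: marginal profit ≥ marginal noise damage through level 2, so k* = 2.
With the resident holding the right, the factory must at least compensate total damage at k*: 129 + 265 = 394.

$394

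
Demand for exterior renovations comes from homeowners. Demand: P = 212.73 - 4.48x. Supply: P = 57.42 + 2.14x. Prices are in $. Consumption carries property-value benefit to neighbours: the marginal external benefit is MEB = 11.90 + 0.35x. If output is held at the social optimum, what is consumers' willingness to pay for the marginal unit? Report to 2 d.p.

P = $93.26

Social marginal benefit = demand + MEB = 224.63 - 4.13x.
Set SMB = MC: 224.63 - 4.13x = 57.42 + 2.14x → x* = 26.6683.
Consumer price on the demand curve at x*: 212.73 − 4.48×26.6683 = 93.2560.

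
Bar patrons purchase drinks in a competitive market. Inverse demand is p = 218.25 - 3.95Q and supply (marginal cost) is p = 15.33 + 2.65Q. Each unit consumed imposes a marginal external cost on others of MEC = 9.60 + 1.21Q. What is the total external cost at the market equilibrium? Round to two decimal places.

867.05

Market equilibrium (private): 15.33 + 2.65Q = 218.25 - 3.95Q → Q_m = 30.7455.
Total external cost = ∫₀^{Q_m} (9.60 + 1.21Q) dQ = 9.60×30.7455 + ½×1.21×30.7455² = 867.0547.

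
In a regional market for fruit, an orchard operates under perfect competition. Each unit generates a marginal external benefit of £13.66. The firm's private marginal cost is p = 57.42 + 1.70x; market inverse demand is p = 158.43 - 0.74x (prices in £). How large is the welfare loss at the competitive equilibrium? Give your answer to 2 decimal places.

Market equilibrium (private): 57.42 + 1.70x = 158.43 - 0.74x → x_m = 41.3975.
Social marginal cost = private MC − MEB = 43.76 + 1.70x.
Set SMC = demand: 43.76 + 1.70x = 158.43 - 0.74x → x* = 46.9959.
The loss is the area between SMC and demand from x* to x_m; with linear curves that's a triangle of height MEB(x_m).
DWL = ½ × 5.5984 × 13.6600 = 38.2371.

DWL = £38.24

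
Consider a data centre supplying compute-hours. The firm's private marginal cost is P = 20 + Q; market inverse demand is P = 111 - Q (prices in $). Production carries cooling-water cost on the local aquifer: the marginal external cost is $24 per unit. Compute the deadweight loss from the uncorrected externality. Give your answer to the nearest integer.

Market equilibrium (private): 20 + Q = 111 - Q → Q_m = 45.5000.
Social marginal cost = private MC + MEC = 44 + Q.
Set SMC = demand: 44 + Q = 111 - Q → Q* = 33.5000.
Height of the DWL triangle at Q_m is SMC(Q_m) − demand(Q_m) = MEC(Q_m) = 24.0000.
DWL = ½ × 12.0000 × 24.0000 = 144.0000.

DWL = $144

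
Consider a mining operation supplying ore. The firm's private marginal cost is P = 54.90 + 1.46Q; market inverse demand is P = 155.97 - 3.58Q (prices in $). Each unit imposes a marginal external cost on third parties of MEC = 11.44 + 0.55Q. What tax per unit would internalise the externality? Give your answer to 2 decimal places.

Social marginal cost = private MC + MEC = 66.34 + 2.01Q.
Set SMC = demand: 66.34 + 2.01Q = 155.97 - 3.58Q → Q* = 16.0340.
The Pigouvian tax equals MEC at Q*: 11.44 + 0.55×16.0340 = 20.2587.

tax = $20.26 per unit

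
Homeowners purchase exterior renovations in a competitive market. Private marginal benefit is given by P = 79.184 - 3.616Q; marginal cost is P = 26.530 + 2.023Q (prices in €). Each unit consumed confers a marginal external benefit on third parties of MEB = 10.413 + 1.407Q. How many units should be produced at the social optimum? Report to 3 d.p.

Q* = 14.902

Social marginal benefit = demand + MEB = 89.597 - 2.209Q.
Set SMB = MC: 89.597 - 2.209Q = 26.530 + 2.023Q → Q* = 14.9024.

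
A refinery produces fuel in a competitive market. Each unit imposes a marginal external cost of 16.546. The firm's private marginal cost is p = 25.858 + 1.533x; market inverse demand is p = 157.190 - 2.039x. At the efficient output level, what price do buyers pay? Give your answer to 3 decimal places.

P = 91.667

Social marginal cost = private MC + MEC = 42.404 + 1.533x.
Set SMC = demand: 42.404 + 1.533x = 157.190 - 2.039x → x* = 32.1349.
Consumer price on the demand curve at x*: 157.190 − 2.039×32.1349 = 91.6669.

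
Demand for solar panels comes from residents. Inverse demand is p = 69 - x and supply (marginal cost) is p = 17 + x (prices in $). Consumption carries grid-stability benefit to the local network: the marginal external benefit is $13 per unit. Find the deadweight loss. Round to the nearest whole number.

DWL = $42

Market equilibrium (private): 17 + x = 69 - x → x_m = 26.0000.
Social marginal benefit = demand + MEB = 82 - x.
Set SMB = MC: 82 - x = 17 + x → x* = 32.5000.
Height of the DWL triangle at x_m is SMB(x_m) − MC(x_m) = MEB(x_m) = 13.0000.
DWL = ½ × 6.5000 × 13.0000 = 42.2500.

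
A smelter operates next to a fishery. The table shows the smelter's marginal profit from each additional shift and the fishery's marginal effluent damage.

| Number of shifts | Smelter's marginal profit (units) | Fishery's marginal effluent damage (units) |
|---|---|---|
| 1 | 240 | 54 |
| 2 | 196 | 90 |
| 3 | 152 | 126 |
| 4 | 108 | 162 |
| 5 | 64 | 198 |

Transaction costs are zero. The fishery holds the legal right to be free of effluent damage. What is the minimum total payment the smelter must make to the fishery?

Efficient level: marginal profit ≥ marginal effluent damage through level 3, so k* = 3.
With the fishery holding the right, the smelter must at least compensate total damage at k*: 54 + 90 + 126 = 270.

270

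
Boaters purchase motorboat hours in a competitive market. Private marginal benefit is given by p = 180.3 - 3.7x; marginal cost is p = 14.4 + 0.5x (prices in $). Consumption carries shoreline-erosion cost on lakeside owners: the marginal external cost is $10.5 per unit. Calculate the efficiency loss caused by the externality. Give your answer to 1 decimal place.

Market equilibrium (private): 14.4 + 0.5x = 180.3 - 3.7x → x_m = 39.5000.
Social marginal benefit = demand − MEC = 169.8 - 3.7x.
Set SMB = MC: 169.8 - 3.7x = 14.4 + 0.5x → x* = 37.0000.
The loss is the area between SMB and MC from x* to x_m; with linear curves that's a triangle of height MEC(x_m).
DWL = ½ × 2.5000 × 10.5000 = 13.1250.

DWL = $13.1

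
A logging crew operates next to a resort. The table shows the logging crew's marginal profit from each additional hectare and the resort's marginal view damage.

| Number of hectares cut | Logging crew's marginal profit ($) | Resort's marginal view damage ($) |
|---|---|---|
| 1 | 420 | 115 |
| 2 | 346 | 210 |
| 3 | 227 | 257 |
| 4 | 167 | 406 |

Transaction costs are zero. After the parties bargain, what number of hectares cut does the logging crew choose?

2

Bargaining reaches the level where marginal profit last exceeds marginal view damage.
That holds through level 2 (346 ≥ 210) but not at 3 (227 < 257).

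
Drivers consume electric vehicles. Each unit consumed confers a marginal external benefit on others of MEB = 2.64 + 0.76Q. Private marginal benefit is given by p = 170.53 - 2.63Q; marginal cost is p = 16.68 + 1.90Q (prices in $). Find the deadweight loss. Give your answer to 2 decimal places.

Market equilibrium (private): 16.68 + 1.90Q = 170.53 - 2.63Q → Q_m = 33.9625.
Social marginal benefit = demand + MEB = 173.17 - 1.87Q.
Set SMB = MC: 173.17 - 1.87Q = 16.68 + 1.90Q → Q* = 41.5093.
Between Q* and Q_m the wedge SMB − MC runs linearly from 0 to MEB(Q_m), so the loss is a triangle.
DWL = ½ × 7.5468 × 28.4515 = 107.3589.

DWL = $107.36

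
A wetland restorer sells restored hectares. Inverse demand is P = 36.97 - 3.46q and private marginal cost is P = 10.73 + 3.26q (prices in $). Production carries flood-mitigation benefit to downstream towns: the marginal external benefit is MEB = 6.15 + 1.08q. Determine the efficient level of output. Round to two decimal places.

q* = 5.74

Social marginal cost = private MC − MEB = 4.58 + 2.18q.
Set SMC = demand: 4.58 + 2.18q = 36.97 - 3.46q → q* = 5.7429.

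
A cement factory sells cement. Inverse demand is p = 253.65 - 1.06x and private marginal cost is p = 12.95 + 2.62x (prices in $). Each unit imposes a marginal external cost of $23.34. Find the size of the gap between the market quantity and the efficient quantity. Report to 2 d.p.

Market equilibrium (private): 12.95 + 2.62x = 253.65 - 1.06x → x_m = 65.4076.
Social marginal cost = private MC + MEC = 36.29 + 2.62x.
Set SMC = demand: 36.29 + 2.62x = 253.65 - 1.06x → x* = 59.0652.
Gap = |65.4076 − 59.0652| = 6.3424.

6.34 units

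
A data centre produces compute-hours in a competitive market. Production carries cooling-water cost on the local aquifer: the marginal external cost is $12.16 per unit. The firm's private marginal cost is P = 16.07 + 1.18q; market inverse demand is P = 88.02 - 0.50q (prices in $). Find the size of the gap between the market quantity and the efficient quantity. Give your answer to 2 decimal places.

7.24 units

Market equilibrium (private): 16.07 + 1.18q = 88.02 - 0.50q → q_m = 42.8274.
Social marginal cost = private MC + MEC = 28.23 + 1.18q.
Set SMC = demand: 28.23 + 1.18q = 88.02 - 0.50q → q* = 35.5893.
Gap = |42.8274 − 35.5893| = 7.2381.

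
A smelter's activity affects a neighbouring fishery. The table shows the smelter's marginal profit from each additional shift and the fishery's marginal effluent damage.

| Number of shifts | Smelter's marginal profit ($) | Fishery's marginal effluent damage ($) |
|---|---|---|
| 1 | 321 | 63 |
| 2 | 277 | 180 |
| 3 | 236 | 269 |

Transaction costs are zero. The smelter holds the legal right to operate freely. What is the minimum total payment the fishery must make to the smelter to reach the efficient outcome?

Left alone the smelter would choose level 3 (marginal profit stays positive).
Efficient level: k* = 2 (marginal profit ≥ marginal effluent damage through 2).
The fishery must at least cover the smelter's forgone profit from cutting 3→2: 236 = 236.

$236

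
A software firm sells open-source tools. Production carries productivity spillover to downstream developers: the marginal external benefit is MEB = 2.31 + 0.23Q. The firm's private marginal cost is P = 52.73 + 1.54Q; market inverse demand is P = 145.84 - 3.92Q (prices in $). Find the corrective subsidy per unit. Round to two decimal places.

subsidy = $6.51 per unit

Social marginal cost = private MC − MEB = 50.42 + 1.31Q.
Set SMC = demand: 50.42 + 1.31Q = 145.84 - 3.92Q → Q* = 18.2447.
The Pigouvian subsidy equals MEB at Q*: 2.31 + 0.23×18.2447 = 6.5063.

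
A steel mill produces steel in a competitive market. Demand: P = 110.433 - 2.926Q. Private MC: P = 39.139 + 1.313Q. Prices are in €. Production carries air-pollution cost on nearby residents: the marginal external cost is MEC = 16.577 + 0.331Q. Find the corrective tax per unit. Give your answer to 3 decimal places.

Social marginal cost = private MC + MEC = 55.716 + 1.644Q.
Set SMC = demand: 55.716 + 1.644Q = 110.433 - 2.926Q → Q* = 11.9731.
The Pigouvian tax equals MEC at Q*: 16.577 + 0.331×11.9731 = 20.5401.

tax = €20.540 per unit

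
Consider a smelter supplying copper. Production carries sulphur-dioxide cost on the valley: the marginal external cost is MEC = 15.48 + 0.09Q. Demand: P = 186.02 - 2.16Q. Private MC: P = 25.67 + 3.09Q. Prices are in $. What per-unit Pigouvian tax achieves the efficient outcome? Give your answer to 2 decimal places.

tax = $17.92 per unit

Social marginal cost = private MC + MEC = 41.15 + 3.18Q.
Set SMC = demand: 41.15 + 3.18Q = 186.02 - 2.16Q → Q* = 27.1292.
The Pigouvian tax equals MEC at Q*: 15.48 + 0.09×27.1292 = 17.9216.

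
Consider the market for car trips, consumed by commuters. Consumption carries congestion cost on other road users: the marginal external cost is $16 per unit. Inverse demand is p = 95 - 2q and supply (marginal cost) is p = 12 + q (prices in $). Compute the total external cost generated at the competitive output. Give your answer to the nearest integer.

$443

Market equilibrium (private): 12 + q = 95 - 2q → q_m = 27.6667.
Total external cost = MEC × q_m = 16 × 27.6667 = 442.6672.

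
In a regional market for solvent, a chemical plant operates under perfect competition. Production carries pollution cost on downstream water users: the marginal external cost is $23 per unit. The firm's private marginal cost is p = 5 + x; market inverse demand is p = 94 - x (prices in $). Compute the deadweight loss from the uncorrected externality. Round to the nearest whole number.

DWL = $132

Market equilibrium (private): 5 + x = 94 - x → x_m = 44.5000.
Social marginal cost = private MC + MEC = 28 + x.
Set SMC = demand: 28 + x = 94 - x → x* = 33.0000.
Between x* and x_m the wedge SMC − demand runs linearly from 0 to MEC(x_m), so the loss is a triangle.
DWL = ½ × 11.5000 × 23.0000 = 132.2500.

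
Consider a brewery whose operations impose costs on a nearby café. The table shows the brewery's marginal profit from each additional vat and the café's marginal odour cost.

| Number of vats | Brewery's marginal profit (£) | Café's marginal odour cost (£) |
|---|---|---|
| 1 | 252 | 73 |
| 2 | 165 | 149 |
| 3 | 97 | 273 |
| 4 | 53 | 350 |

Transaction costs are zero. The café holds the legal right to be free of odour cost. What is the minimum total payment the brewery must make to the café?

Efficient level: marginal profit ≥ marginal odour cost through level 2, so k* = 2.
With the café holding the right, the brewery must at least compensate total damage at k*: 73 + 149 = 222.

£222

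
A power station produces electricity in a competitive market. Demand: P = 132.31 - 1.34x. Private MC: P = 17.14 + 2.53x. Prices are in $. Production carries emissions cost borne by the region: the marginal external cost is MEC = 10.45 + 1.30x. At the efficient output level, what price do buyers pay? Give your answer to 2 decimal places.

P = $105.17

Social marginal cost = private MC + MEC = 27.59 + 3.83x.
Set SMC = demand: 27.59 + 3.83x = 132.31 - 1.34x → x* = 20.2553.
Consumer price on the demand curve at x*: 132.31 − 1.34×20.2553 = 105.1679.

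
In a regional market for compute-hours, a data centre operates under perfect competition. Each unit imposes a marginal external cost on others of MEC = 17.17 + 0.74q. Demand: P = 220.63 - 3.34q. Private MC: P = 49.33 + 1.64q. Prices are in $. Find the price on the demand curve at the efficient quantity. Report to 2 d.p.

Social marginal cost = private MC + MEC = 66.50 + 2.38q.
Set SMC = demand: 66.50 + 2.38q = 220.63 - 3.34q → q* = 26.9458.
Consumer price on the demand curve at q*: 220.63 − 3.34×26.9458 = 130.6310.

P = $130.63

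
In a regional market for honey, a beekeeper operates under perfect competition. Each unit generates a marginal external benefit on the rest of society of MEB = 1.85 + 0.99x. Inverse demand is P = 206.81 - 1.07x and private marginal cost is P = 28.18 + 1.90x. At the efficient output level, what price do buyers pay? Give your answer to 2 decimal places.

P = 109.28

Social marginal cost = private MC − MEB = 26.33 + 0.91x.
Set SMC = demand: 26.33 + 0.91x = 206.81 - 1.07x → x* = 91.1515.
Consumer price on the demand curve at x*: 206.81 − 1.07×91.1515 = 109.2779.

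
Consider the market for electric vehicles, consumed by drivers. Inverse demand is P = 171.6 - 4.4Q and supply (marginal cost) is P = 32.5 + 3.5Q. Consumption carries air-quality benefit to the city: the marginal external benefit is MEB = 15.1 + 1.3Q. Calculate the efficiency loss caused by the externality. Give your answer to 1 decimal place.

DWL = 109.3

Market equilibrium (private): 32.5 + 3.5Q = 171.6 - 4.4Q → Q_m = 17.6076.
Social marginal benefit = demand + MEB = 186.7 - 3.1Q.
Set SMB = MC: 186.7 - 3.1Q = 32.5 + 3.5Q → Q* = 23.3636.
Height of the DWL triangle at Q_m is SMB(Q_m) − MC(Q_m) = MEB(Q_m) = 37.9899.
DWL = ½ × 5.7560 × 37.9899 = 109.3349.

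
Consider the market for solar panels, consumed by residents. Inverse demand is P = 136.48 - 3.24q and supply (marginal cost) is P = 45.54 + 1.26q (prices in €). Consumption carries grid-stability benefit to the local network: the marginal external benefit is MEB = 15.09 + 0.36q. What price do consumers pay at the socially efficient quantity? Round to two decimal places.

Social marginal benefit = demand + MEB = 151.57 - 2.88q.
Set SMB = MC: 151.57 - 2.88q = 45.54 + 1.26q → q* = 25.6111.
Consumer price on the demand curve at q*: 136.48 − 3.24×25.6111 = 53.5000.

P = €53.50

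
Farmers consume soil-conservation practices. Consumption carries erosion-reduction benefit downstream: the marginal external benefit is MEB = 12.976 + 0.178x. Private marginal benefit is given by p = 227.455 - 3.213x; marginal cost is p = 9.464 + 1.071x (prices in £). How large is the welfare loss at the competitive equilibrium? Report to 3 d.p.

Market equilibrium (private): 9.464 + 1.071x = 227.455 - 3.213x → x_m = 50.8849.
Social marginal benefit = demand + MEB = 240.431 - 3.035x.
Set SMB = MC: 240.431 - 3.035x = 9.464 + 1.071x → x* = 56.2511.
The loss is the area between SMB and MC from x* to x_m; with linear curves that's a triangle of height MEB(x_m).
DWL = ½ × 5.3662 × 22.0335 = 59.1181.

DWL = £59.118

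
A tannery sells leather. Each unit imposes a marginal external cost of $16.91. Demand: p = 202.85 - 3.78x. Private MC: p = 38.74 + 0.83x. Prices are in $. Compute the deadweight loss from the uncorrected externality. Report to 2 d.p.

DWL = $31.01

Market equilibrium (private): 38.74 + 0.83x = 202.85 - 3.78x → x_m = 35.5987.
Social marginal cost = private MC + MEC = 55.65 + 0.83x.
Set SMC = demand: 55.65 + 0.83x = 202.85 - 3.78x → x* = 31.9306.
The loss is the area between SMC and demand from x* to x_m; with linear curves that's a triangle of height MEC(x_m).
DWL = ½ × 3.6681 × 16.9100 = 31.0138.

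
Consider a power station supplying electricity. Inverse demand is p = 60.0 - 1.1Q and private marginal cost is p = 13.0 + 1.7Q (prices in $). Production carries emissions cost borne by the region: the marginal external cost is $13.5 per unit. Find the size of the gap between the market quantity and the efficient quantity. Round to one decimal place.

Market equilibrium (private): 13.0 + 1.7Q = 60.0 - 1.1Q → Q_m = 16.7857.
Social marginal cost = private MC + MEC = 26.5 + 1.7Q.
Set SMC = demand: 26.5 + 1.7Q = 60.0 - 1.1Q → Q* = 11.9643.
Gap = |16.7857 − 11.9643| = 4.8214.

4.8 units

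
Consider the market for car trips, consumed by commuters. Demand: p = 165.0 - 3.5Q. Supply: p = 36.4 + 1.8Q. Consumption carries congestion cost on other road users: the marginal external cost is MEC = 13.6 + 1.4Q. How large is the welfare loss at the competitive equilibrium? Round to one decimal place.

Market equilibrium (private): 36.4 + 1.8Q = 165.0 - 3.5Q → Q_m = 24.2642.
Social marginal benefit = demand − MEC = 151.4 - 4.9Q.
Set SMB = MC: 151.4 - 4.9Q = 36.4 + 1.8Q → Q* = 17.1642.
The welfare-loss triangle has base |Q_m − Q*| and height MEC(Q_m) (the vertical gap between SMB and MC is zero at Q* and MEC at Q_m).
DWL = ½ × 7.1000 × 47.5698 = 168.8728.

DWL = 168.9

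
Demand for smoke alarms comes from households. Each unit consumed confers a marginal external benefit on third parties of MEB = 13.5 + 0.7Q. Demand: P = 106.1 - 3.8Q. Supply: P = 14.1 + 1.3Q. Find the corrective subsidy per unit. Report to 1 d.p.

Social marginal benefit = demand + MEB = 119.6 - 3.1Q.
Set SMB = MC: 119.6 - 3.1Q = 14.1 + 1.3Q → Q* = 23.9773.
The Pigouvian subsidy equals MEB at Q*: 13.5 + 0.7×23.9773 = 30.2841.

subsidy = 30.3 per unit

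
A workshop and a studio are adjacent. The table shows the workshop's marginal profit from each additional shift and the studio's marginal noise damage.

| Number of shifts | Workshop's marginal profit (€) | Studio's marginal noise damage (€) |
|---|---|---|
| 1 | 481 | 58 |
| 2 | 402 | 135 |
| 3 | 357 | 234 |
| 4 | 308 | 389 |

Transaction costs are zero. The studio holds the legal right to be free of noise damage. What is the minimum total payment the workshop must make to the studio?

Efficient level: marginal profit ≥ marginal noise damage through level 3, so k* = 3.
With the studio holding the right, the workshop must at least compensate total damage at k*: 58 + 135 + 234 = 427.

€427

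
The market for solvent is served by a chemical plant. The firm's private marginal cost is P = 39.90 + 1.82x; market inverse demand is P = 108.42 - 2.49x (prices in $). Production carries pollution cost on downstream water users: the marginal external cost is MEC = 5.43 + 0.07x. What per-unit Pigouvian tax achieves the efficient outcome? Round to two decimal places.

tax = $6.44 per unit

Social marginal cost = private MC + MEC = 45.33 + 1.89x.
Set SMC = demand: 45.33 + 1.89x = 108.42 - 2.49x → x* = 14.4041.
The Pigouvian tax equals MEC at x*: 5.43 + 0.07×14.4041 = 6.4383.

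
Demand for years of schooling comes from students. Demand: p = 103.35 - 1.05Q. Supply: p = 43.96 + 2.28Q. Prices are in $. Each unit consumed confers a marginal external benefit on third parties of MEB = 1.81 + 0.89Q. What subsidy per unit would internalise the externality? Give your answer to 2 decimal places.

Social marginal benefit = demand + MEB = 105.16 - 0.16Q.
Set SMB = MC: 105.16 - 0.16Q = 43.96 + 2.28Q → Q* = 25.0820.
The Pigouvian subsidy equals MEB at Q*: 1.81 + 0.89×25.0820 = 24.1330.

subsidy = $24.13 per unit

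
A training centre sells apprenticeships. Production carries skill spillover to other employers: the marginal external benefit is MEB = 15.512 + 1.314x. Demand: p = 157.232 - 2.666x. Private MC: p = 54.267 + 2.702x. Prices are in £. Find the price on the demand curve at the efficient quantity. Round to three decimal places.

P = £79.319

Social marginal cost = private MC − MEB = 38.755 + 1.388x.
Set SMC = demand: 38.755 + 1.388x = 157.232 - 2.666x → x* = 29.2247.
Consumer price on the demand curve at x*: 157.232 − 2.666×29.2247 = 79.3189.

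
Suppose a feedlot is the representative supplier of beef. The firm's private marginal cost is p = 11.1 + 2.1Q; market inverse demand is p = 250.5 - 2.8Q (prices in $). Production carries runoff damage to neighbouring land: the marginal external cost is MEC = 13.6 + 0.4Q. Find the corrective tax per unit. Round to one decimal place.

Social marginal cost = private MC + MEC = 24.7 + 2.5Q.
Set SMC = demand: 24.7 + 2.5Q = 250.5 - 2.8Q → Q* = 42.6038.
The Pigouvian tax equals MEC at Q*: 13.6 + 0.4×42.6038 = 30.6415.

tax = $30.6 per unit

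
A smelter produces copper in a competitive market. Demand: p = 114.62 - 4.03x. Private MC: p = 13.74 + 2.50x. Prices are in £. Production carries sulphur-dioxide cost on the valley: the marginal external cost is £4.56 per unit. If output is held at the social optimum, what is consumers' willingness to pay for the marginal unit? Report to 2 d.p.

Social marginal cost = private MC + MEC = 18.30 + 2.50x.
Set SMC = demand: 18.30 + 2.50x = 114.62 - 4.03x → x* = 14.7504.
Consumer price on the demand curve at x*: 114.62 − 4.03×14.7504 = 55.1759.

P = £55.18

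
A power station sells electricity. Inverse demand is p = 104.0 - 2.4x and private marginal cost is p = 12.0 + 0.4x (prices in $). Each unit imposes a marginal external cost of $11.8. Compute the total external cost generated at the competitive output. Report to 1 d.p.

$387.7

Market equilibrium (private): 12.0 + 0.4x = 104.0 - 2.4x → x_m = 32.8571.
Total external cost = MEC × x_m = 11.8 × 32.8571 = 387.7138.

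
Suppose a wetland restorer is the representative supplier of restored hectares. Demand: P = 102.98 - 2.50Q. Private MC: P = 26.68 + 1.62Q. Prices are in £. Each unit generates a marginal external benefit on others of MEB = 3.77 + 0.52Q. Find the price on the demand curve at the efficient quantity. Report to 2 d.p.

P = £47.38

Social marginal cost = private MC − MEB = 22.91 + 1.10Q.
Set SMC = demand: 22.91 + 1.10Q = 102.98 - 2.50Q → Q* = 22.2417.
Consumer price on the demand curve at Q*: 102.98 − 2.50×22.2417 = 47.3758.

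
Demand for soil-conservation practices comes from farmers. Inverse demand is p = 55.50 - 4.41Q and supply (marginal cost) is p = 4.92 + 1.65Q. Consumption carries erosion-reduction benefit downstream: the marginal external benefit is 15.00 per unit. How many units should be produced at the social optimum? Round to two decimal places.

Social marginal benefit = demand + MEB = 70.50 - 4.41Q.
Set SMB = MC: 70.50 - 4.41Q = 4.92 + 1.65Q → Q* = 10.8218.

Q* = 10.82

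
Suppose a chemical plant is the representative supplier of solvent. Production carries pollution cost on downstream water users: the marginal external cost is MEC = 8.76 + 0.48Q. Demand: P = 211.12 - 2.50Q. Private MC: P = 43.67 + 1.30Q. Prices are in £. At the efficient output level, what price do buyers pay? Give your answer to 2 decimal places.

P = £118.43

Social marginal cost = private MC + MEC = 52.43 + 1.78Q.
Set SMC = demand: 52.43 + 1.78Q = 211.12 - 2.50Q → Q* = 37.0771.
Consumer price on the demand curve at Q*: 211.12 − 2.50×37.0771 = 118.4273.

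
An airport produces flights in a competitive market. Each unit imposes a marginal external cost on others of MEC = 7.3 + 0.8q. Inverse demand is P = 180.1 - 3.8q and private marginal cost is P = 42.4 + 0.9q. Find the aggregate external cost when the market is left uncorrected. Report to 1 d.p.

Market equilibrium (private): 42.4 + 0.9q = 180.1 - 3.8q → q_m = 29.2979.
Total external cost = ∫₀^{q_m} (7.3 + 0.8q) dq = 7.3×29.2979 + ½×0.8×29.2979² = 557.2214.

557.2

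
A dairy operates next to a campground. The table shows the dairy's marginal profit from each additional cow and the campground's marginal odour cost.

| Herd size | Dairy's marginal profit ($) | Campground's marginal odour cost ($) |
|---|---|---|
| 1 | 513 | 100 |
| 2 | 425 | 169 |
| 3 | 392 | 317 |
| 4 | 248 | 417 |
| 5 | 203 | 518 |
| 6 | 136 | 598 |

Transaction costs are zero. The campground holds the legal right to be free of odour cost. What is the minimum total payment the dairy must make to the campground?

Efficient level: marginal profit ≥ marginal odour cost through level 3, so k* = 3.
With the campground holding the right, the dairy must at least compensate total damage at k*: 100 + 169 + 317 = 586.

$586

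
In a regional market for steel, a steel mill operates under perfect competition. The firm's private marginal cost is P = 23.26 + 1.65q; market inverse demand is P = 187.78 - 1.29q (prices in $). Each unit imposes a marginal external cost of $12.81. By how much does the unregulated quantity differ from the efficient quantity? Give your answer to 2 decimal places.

4.36 units

Market equilibrium (private): 23.26 + 1.65q = 187.78 - 1.29q → q_m = 55.9592.
Social marginal cost = private MC + MEC = 36.07 + 1.65q.
Set SMC = demand: 36.07 + 1.65q = 187.78 - 1.29q → q* = 51.6020.
Gap = |55.9592 − 51.6020| = 4.3572.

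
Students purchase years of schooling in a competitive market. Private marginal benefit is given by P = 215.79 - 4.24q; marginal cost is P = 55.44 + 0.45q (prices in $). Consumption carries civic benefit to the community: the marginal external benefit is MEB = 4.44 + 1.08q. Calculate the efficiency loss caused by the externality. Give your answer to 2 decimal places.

DWL = $236.99

Market equilibrium (private): 55.44 + 0.45q = 215.79 - 4.24q → q_m = 34.1898.
Social marginal benefit = demand + MEB = 220.23 - 3.16q.
Set SMB = MC: 220.23 - 3.16q = 55.44 + 0.45q → q* = 45.6482.
Height of the DWL triangle at q_m is SMB(q_m) − MC(q_m) = MEB(q_m) = 41.3649.
DWL = ½ × 11.4584 × 41.3649 = 236.9878.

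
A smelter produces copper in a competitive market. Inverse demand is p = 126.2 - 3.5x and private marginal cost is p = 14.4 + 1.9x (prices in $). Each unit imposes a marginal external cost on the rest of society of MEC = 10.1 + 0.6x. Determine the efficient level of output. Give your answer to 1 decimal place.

Social marginal cost = private MC + MEC = 24.5 + 2.5x.
Set SMC = demand: 24.5 + 2.5x = 126.2 - 3.5x → x* = 16.9500.

x* = 17.0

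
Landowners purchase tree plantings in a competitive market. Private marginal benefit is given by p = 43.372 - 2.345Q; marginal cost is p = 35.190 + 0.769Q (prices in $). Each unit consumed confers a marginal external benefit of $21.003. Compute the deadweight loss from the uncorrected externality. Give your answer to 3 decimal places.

DWL = $70.829

Market equilibrium (private): 35.190 + 0.769Q = 43.372 - 2.345Q → Q_m = 2.6275.
Social marginal benefit = demand + MEB = 64.375 - 2.345Q.
Set SMB = MC: 64.375 - 2.345Q = 35.190 + 0.769Q → Q* = 9.3722.
The loss is the area between SMB and MC from Q* to Q_m; with linear curves that's a triangle of height MEB(Q_m).
DWL = ½ × 6.7447 × 21.0030 = 70.8295.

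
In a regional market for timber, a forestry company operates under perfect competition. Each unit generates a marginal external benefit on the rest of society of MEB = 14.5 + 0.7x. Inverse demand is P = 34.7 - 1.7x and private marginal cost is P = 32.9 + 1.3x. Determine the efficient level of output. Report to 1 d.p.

x* = 7.1

Social marginal cost = private MC − MEB = 18.4 + 0.6x.
Set SMC = demand: 18.4 + 0.6x = 34.7 - 1.7x → x* = 7.0870.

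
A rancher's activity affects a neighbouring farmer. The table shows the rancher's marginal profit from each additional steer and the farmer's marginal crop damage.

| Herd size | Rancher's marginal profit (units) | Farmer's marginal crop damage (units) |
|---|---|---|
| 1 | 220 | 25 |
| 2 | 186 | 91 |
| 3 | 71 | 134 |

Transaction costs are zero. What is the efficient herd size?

2

Bargaining reaches the level where marginal profit last exceeds marginal crop damage.
That holds through level 2 (186 ≥ 91) but not at 3 (71 < 134).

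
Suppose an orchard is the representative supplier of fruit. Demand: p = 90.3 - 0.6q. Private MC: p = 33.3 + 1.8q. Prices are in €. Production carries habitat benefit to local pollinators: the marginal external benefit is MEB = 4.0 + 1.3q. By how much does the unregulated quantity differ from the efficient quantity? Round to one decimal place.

31.7 units

Market equilibrium (private): 33.3 + 1.8q = 90.3 - 0.6q → q_m = 23.7500.
Social marginal cost = private MC − MEB = 29.3 + 0.5q.
Set SMC = demand: 29.3 + 0.5q = 90.3 - 0.6q → q* = 55.4545.
Gap = |23.7500 − 55.4545| = 31.7045.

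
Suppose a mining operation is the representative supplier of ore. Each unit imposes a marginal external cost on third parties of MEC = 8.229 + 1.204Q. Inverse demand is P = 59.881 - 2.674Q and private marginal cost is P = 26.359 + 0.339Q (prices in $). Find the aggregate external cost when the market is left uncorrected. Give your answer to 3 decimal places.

Market equilibrium (private): 26.359 + 0.339Q = 59.881 - 2.674Q → Q_m = 11.1258.
Total external cost = ∫₀^{Q_m} (8.229 + 1.204Q) dQ = 8.229×11.1258 + ½×1.204×11.1258² = 166.0718.

$166.072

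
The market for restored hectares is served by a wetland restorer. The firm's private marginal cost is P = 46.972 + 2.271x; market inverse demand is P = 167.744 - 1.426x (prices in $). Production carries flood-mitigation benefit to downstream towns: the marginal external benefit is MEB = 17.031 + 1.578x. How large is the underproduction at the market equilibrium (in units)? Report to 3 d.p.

Market equilibrium (private): 46.972 + 2.271x = 167.744 - 1.426x → x_m = 32.6676.
Social marginal cost = private MC − MEB = 29.941 + 0.693x.
Set SMC = demand: 29.941 + 0.693x = 167.744 - 1.426x → x* = 65.0321.
Gap = |32.6676 − 65.0321| = 32.3645.

32.365 units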